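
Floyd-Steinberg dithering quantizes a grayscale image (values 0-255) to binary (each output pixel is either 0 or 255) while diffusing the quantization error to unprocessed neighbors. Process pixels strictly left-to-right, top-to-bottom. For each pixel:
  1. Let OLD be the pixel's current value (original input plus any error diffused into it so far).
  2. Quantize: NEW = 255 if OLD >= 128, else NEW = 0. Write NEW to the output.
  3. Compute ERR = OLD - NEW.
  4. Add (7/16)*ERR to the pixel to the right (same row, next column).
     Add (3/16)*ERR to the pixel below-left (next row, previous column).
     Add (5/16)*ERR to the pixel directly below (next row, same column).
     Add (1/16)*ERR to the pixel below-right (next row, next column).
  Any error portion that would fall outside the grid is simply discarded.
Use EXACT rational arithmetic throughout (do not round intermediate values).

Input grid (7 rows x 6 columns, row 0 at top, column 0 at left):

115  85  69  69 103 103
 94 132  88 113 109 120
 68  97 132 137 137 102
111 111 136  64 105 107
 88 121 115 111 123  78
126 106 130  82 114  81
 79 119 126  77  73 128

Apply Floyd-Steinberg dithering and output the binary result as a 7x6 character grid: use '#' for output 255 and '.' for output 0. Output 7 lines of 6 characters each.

Answer: .#..#.
.#.#.#
..#.#.
#.#..#
.#.#..
#.#.#.
..#..#

Derivation:
(0,0): OLD=115 → NEW=0, ERR=115
(0,1): OLD=2165/16 → NEW=255, ERR=-1915/16
(0,2): OLD=4259/256 → NEW=0, ERR=4259/256
(0,3): OLD=312437/4096 → NEW=0, ERR=312437/4096
(0,4): OLD=8937267/65536 → NEW=255, ERR=-7774413/65536
(0,5): OLD=53582437/1048576 → NEW=0, ERR=53582437/1048576
(1,0): OLD=27519/256 → NEW=0, ERR=27519/256
(1,1): OLD=311161/2048 → NEW=255, ERR=-211079/2048
(1,2): OLD=3599853/65536 → NEW=0, ERR=3599853/65536
(1,3): OLD=36612521/262144 → NEW=255, ERR=-30234199/262144
(1,4): OLD=600937115/16777216 → NEW=0, ERR=600937115/16777216
(1,5): OLD=38715159757/268435456 → NEW=255, ERR=-29735881523/268435456
(2,0): OLD=2695747/32768 → NEW=0, ERR=2695747/32768
(2,1): OLD=123524113/1048576 → NEW=0, ERR=123524113/1048576
(2,2): OLD=2896366707/16777216 → NEW=255, ERR=-1381823373/16777216
(2,3): OLD=10076161947/134217728 → NEW=0, ERR=10076161947/134217728
(2,4): OLD=657384291665/4294967296 → NEW=255, ERR=-437832368815/4294967296
(2,5): OLD=1719529424967/68719476736 → NEW=0, ERR=1719529424967/68719476736
(3,0): OLD=2664162835/16777216 → NEW=255, ERR=-1614027245/16777216
(3,1): OLD=12807413143/134217728 → NEW=0, ERR=12807413143/134217728
(3,2): OLD=186238152757/1073741824 → NEW=255, ERR=-87566012363/1073741824
(3,3): OLD=1891140186527/68719476736 → NEW=0, ERR=1891140186527/68719476736
(3,4): OLD=51988847954367/549755813888 → NEW=0, ERR=51988847954367/549755813888
(3,5): OLD=1317842522847185/8796093022208 → NEW=255, ERR=-925161197815855/8796093022208
(4,0): OLD=162839710653/2147483648 → NEW=0, ERR=162839710653/2147483648
(4,1): OLD=5590007807001/34359738368 → NEW=255, ERR=-3171725476839/34359738368
(4,2): OLD=66249372651131/1099511627776 → NEW=0, ERR=66249372651131/1099511627776
(4,3): OLD=2790034965476743/17592186044416 → NEW=255, ERR=-1695972475849337/17592186044416
(4,4): OLD=26000995178019831/281474976710656 → NEW=0, ERR=26000995178019831/281474976710656
(4,5): OLD=411880235683136609/4503599627370496 → NEW=0, ERR=411880235683136609/4503599627370496
(5,0): OLD=72781232971611/549755813888 → NEW=255, ERR=-67406499569829/549755813888
(5,1): OLD=695726700243979/17592186044416 → NEW=0, ERR=695726700243979/17592186044416
(5,2): OLD=20024971407247017/140737488355328 → NEW=255, ERR=-15863088123361623/140737488355328
(5,3): OLD=106496962582120019/4503599627370496 → NEW=0, ERR=106496962582120019/4503599627370496
(5,4): OLD=1480199478234023859/9007199254740992 → NEW=255, ERR=-816636331724929101/9007199254740992
(5,5): OLD=10907710114597822607/144115188075855872 → NEW=0, ERR=10907710114597822607/144115188075855872
(6,0): OLD=13538663329701121/281474976710656 → NEW=0, ERR=13538663329701121/281474976710656
(6,1): OLD=556666478464593005/4503599627370496 → NEW=0, ERR=556666478464593005/4503599627370496
(6,2): OLD=2733856255325507493/18014398509481984 → NEW=255, ERR=-1859815364592398427/18014398509481984
(6,3): OLD=4374677393037553329/288230376151711744 → NEW=0, ERR=4374677393037553329/288230376151711744
(6,4): OLD=308876074313316150993/4611686018427387904 → NEW=0, ERR=308876074313316150993/4611686018427387904
(6,5): OLD=12933981302424991401751/73786976294838206464 → NEW=255, ERR=-5881697652758751246569/73786976294838206464
Row 0: .#..#.
Row 1: .#.#.#
Row 2: ..#.#.
Row 3: #.#..#
Row 4: .#.#..
Row 5: #.#.#.
Row 6: ..#..#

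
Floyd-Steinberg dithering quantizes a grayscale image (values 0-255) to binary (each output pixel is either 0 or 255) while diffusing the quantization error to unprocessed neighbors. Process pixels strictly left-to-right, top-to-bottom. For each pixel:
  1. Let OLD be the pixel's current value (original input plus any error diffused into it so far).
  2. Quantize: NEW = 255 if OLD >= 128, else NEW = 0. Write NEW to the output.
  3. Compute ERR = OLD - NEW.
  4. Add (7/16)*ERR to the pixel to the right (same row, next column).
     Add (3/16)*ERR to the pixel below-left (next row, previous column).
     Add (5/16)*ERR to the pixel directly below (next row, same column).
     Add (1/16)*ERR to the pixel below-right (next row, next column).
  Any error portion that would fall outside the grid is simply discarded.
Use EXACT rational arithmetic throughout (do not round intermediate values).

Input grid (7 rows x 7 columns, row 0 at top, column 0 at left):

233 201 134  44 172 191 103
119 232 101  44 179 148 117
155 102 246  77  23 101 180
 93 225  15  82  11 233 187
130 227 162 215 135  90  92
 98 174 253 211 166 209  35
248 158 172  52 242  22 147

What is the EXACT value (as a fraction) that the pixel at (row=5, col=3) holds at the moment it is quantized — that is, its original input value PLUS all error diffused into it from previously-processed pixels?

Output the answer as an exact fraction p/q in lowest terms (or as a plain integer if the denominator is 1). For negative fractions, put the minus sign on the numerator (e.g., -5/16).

Answer: 22210390620107949/140737488355328

Derivation:
(0,0): OLD=233 → NEW=255, ERR=-22
(0,1): OLD=1531/8 → NEW=255, ERR=-509/8
(0,2): OLD=13589/128 → NEW=0, ERR=13589/128
(0,3): OLD=185235/2048 → NEW=0, ERR=185235/2048
(0,4): OLD=6932741/32768 → NEW=255, ERR=-1423099/32768
(0,5): OLD=90177315/524288 → NEW=255, ERR=-43516125/524288
(0,6): OLD=559413749/8388608 → NEW=0, ERR=559413749/8388608
(1,0): OLD=12825/128 → NEW=0, ERR=12825/128
(1,1): OLD=281071/1024 → NEW=255, ERR=19951/1024
(1,2): OLD=5101403/32768 → NEW=255, ERR=-3254437/32768
(1,3): OLD=3578975/131072 → NEW=0, ERR=3578975/131072
(1,4): OLD=1404795997/8388608 → NEW=255, ERR=-734299043/8388608
(1,5): OLD=6278384173/67108864 → NEW=0, ERR=6278384173/67108864
(1,6): OLD=186382968579/1073741824 → NEW=255, ERR=-87421196541/1073741824
(2,0): OLD=3112373/16384 → NEW=255, ERR=-1065547/16384
(2,1): OLD=35271767/524288 → NEW=0, ERR=35271767/524288
(2,2): OLD=2103307589/8388608 → NEW=255, ERR=-35787451/8388608
(2,3): OLD=4096745949/67108864 → NEW=0, ERR=4096745949/67108864
(2,4): OLD=22334454797/536870912 → NEW=0, ERR=22334454797/536870912
(2,5): OLD=2193866021455/17179869184 → NEW=0, ERR=2193866021455/17179869184
(2,6): OLD=59448656025113/274877906944 → NEW=255, ERR=-10645210245607/274877906944
(3,0): OLD=715468325/8388608 → NEW=0, ERR=715468325/8388608
(3,1): OLD=18688043009/67108864 → NEW=255, ERR=1575282689/67108864
(3,2): OLD=21253316083/536870912 → NEW=0, ERR=21253316083/536870912
(3,3): OLD=270432663653/2147483648 → NEW=0, ERR=270432663653/2147483648
(3,4): OLD=29371763935781/274877906944 → NEW=0, ERR=29371763935781/274877906944
(3,5): OLD=692678038236671/2199023255552 → NEW=255, ERR=131927108070911/2199023255552
(3,6): OLD=7357973778029921/35184372088832 → NEW=255, ERR=-1614041104622239/35184372088832
(4,0): OLD=172931018187/1073741824 → NEW=255, ERR=-100873146933/1073741824
(4,1): OLD=3538840733455/17179869184 → NEW=255, ERR=-842025908465/17179869184
(4,2): OLD=48930226435009/274877906944 → NEW=255, ERR=-21163639835711/274877906944
(4,3): OLD=534754207708571/2199023255552 → NEW=255, ERR=-25996722457189/2199023255552
(4,4): OLD=3207744052008321/17592186044416 → NEW=255, ERR=-1278263389317759/17592186044416
(4,5): OLD=42241439473055585/562949953421312 → NEW=0, ERR=42241439473055585/562949953421312
(4,6): OLD=1029002459043934455/9007199254740992 → NEW=0, ERR=1029002459043934455/9007199254740992
(5,0): OLD=16342105400477/274877906944 → NEW=0, ERR=16342105400477/274877906944
(5,1): OLD=361489156468127/2199023255552 → NEW=255, ERR=-199261773697633/2199023255552
(5,2): OLD=3237249322753769/17592186044416 → NEW=255, ERR=-1248758118572311/17592186044416
(5,3): OLD=22210390620107949/140737488355328 → NEW=255, ERR=-13677668910500691/140737488355328
Target (5,3): original=211, with diffused error = 22210390620107949/140737488355328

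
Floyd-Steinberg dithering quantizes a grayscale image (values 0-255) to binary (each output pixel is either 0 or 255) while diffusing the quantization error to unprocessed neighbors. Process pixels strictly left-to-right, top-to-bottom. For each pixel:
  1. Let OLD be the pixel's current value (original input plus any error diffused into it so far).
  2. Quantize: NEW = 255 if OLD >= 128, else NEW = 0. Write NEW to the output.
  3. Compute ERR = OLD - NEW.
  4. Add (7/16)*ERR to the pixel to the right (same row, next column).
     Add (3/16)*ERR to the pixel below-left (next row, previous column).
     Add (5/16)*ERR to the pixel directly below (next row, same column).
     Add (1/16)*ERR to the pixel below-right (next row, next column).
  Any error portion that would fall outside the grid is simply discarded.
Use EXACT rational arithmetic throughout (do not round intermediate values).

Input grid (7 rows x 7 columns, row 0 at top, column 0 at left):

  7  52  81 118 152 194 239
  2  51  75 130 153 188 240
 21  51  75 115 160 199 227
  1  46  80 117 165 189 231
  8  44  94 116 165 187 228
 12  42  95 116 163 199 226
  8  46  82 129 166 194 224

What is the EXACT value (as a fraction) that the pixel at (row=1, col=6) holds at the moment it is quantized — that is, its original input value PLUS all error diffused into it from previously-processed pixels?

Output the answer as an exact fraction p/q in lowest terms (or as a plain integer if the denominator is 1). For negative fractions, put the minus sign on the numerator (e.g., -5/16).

(0,0): OLD=7 → NEW=0, ERR=7
(0,1): OLD=881/16 → NEW=0, ERR=881/16
(0,2): OLD=26903/256 → NEW=0, ERR=26903/256
(0,3): OLD=671649/4096 → NEW=255, ERR=-372831/4096
(0,4): OLD=7351655/65536 → NEW=0, ERR=7351655/65536
(0,5): OLD=254885329/1048576 → NEW=255, ERR=-12501551/1048576
(0,6): OLD=3922243767/16777216 → NEW=255, ERR=-355946313/16777216
(1,0): OLD=3715/256 → NEW=0, ERR=3715/256
(1,1): OLD=193941/2048 → NEW=0, ERR=193941/2048
(1,2): OLD=8889657/65536 → NEW=255, ERR=-7822023/65536
(1,3): OLD=20169093/262144 → NEW=0, ERR=20169093/262144
(1,4): OLD=3586831663/16777216 → NEW=255, ERR=-691358417/16777216
(1,5): OLD=22720208735/134217728 → NEW=255, ERR=-11505311905/134217728
(1,6): OLD=419020841137/2147483648 → NEW=255, ERR=-128587489103/2147483648
Target (1,6): original=240, with diffused error = 419020841137/2147483648

Answer: 419020841137/2147483648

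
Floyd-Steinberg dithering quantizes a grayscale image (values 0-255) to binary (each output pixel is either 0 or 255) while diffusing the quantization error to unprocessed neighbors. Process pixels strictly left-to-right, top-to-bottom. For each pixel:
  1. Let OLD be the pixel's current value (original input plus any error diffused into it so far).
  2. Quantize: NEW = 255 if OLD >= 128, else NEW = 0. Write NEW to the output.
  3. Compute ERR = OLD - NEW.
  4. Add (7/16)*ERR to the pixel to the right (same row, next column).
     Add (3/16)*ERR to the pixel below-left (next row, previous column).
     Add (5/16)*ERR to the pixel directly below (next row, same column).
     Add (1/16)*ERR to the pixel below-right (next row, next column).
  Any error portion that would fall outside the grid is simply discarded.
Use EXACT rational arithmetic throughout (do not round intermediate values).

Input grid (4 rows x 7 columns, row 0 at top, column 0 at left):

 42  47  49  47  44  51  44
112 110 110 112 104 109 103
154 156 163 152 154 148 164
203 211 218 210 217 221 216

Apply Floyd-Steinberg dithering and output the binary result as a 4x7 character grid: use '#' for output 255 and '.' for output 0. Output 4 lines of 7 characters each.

Answer: .......
#.##.#.
#.#.###
#####.#

Derivation:
(0,0): OLD=42 → NEW=0, ERR=42
(0,1): OLD=523/8 → NEW=0, ERR=523/8
(0,2): OLD=9933/128 → NEW=0, ERR=9933/128
(0,3): OLD=165787/2048 → NEW=0, ERR=165787/2048
(0,4): OLD=2602301/32768 → NEW=0, ERR=2602301/32768
(0,5): OLD=44954795/524288 → NEW=0, ERR=44954795/524288
(0,6): OLD=683782317/8388608 → NEW=0, ERR=683782317/8388608
(1,0): OLD=17585/128 → NEW=255, ERR=-15055/128
(1,1): OLD=98455/1024 → NEW=0, ERR=98455/1024
(1,2): OLD=6408739/32768 → NEW=255, ERR=-1947101/32768
(1,3): OLD=17175815/131072 → NEW=255, ERR=-16247545/131072
(1,4): OLD=802973909/8388608 → NEW=0, ERR=802973909/8388608
(1,5): OLD=13282234661/67108864 → NEW=255, ERR=-3830525659/67108864
(1,6): OLD=116887234699/1073741824 → NEW=0, ERR=116887234699/1073741824
(2,0): OLD=2216301/16384 → NEW=255, ERR=-1961619/16384
(2,1): OLD=60383679/524288 → NEW=0, ERR=60383679/524288
(2,2): OLD=1489699197/8388608 → NEW=255, ERR=-649395843/8388608
(2,3): OLD=6283286613/67108864 → NEW=0, ERR=6283286613/67108864
(2,4): OLD=110823941765/536870912 → NEW=255, ERR=-26078140795/536870912
(2,5): OLD=2324526979831/17179869184 → NEW=255, ERR=-2056339662089/17179869184
(2,6): OLD=39055963311409/274877906944 → NEW=255, ERR=-31037902959311/274877906944
(3,0): OLD=1570179421/8388608 → NEW=255, ERR=-568915619/8388608
(3,1): OLD=13107844569/67108864 → NEW=255, ERR=-4004915751/67108864
(3,2): OLD=103322222203/536870912 → NEW=255, ERR=-33579860357/536870912
(3,3): OLD=425090737501/2147483648 → NEW=255, ERR=-122517592739/2147483648
(3,4): OLD=44054520472925/274877906944 → NEW=255, ERR=-26039345797795/274877906944
(3,5): OLD=259359984218663/2199023255552 → NEW=0, ERR=259359984218663/2199023255552
(3,6): OLD=7910616665598521/35184372088832 → NEW=255, ERR=-1061398217053639/35184372088832
Row 0: .......
Row 1: #.##.#.
Row 2: #.#.###
Row 3: #####.#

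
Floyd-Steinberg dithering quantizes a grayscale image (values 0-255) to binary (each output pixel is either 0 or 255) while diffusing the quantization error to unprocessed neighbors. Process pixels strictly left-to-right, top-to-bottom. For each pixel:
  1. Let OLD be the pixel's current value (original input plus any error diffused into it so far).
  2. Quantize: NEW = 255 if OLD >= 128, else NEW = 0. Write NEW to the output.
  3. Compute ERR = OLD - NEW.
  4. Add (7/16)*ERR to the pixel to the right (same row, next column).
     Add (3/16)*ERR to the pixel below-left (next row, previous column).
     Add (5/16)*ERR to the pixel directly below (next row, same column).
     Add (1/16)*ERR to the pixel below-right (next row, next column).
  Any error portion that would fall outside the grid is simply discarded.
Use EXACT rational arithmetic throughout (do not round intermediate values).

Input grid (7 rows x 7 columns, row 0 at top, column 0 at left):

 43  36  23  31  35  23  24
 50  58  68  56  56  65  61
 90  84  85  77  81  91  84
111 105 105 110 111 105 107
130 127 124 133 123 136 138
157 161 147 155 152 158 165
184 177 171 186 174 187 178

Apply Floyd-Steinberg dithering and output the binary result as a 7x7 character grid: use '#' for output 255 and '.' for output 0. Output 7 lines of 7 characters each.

Answer: .......
..#..#.
#..#...
.#..#.#
#.##.#.
#.#.###
##.##.#

Derivation:
(0,0): OLD=43 → NEW=0, ERR=43
(0,1): OLD=877/16 → NEW=0, ERR=877/16
(0,2): OLD=12027/256 → NEW=0, ERR=12027/256
(0,3): OLD=211165/4096 → NEW=0, ERR=211165/4096
(0,4): OLD=3771915/65536 → NEW=0, ERR=3771915/65536
(0,5): OLD=50520653/1048576 → NEW=0, ERR=50520653/1048576
(0,6): OLD=756297755/16777216 → NEW=0, ERR=756297755/16777216
(1,0): OLD=18871/256 → NEW=0, ERR=18871/256
(1,1): OLD=243457/2048 → NEW=0, ERR=243457/2048
(1,2): OLD=9685013/65536 → NEW=255, ERR=-7026667/65536
(1,3): OLD=10205361/262144 → NEW=0, ERR=10205361/262144
(1,4): OLD=1732647603/16777216 → NEW=0, ERR=1732647603/16777216
(1,5): OLD=18426496803/134217728 → NEW=255, ERR=-15799023837/134217728
(1,6): OLD=57121889453/2147483648 → NEW=0, ERR=57121889453/2147483648
(2,0): OLD=4434331/32768 → NEW=255, ERR=-3921509/32768
(2,1): OLD=55883353/1048576 → NEW=0, ERR=55883353/1048576
(2,2): OLD=1502227787/16777216 → NEW=0, ERR=1502227787/16777216
(2,3): OLD=18924978099/134217728 → NEW=255, ERR=-15300542541/134217728
(2,4): OLD=46988177571/1073741824 → NEW=0, ERR=46988177571/1073741824
(2,5): OLD=2913793332065/34359738368 → NEW=0, ERR=2913793332065/34359738368
(2,6): OLD=67101242745015/549755813888 → NEW=0, ERR=67101242745015/549755813888
(3,0): OLD=1402479595/16777216 → NEW=0, ERR=1402479595/16777216
(3,1): OLD=22486309519/134217728 → NEW=255, ERR=-11739211121/134217728
(3,2): OLD=82325929117/1073741824 → NEW=0, ERR=82325929117/1073741824
(3,3): OLD=522788130875/4294967296 → NEW=0, ERR=522788130875/4294967296
(3,4): OLD=102641580187627/549755813888 → NEW=255, ERR=-37546152353813/549755813888
(3,5): OLD=559615921285873/4398046511104 → NEW=0, ERR=559615921285873/4398046511104
(3,6): OLD=14503782332316079/70368744177664 → NEW=255, ERR=-3440247432988241/70368744177664
(4,0): OLD=300054424677/2147483648 → NEW=255, ERR=-247553905563/2147483648
(4,1): OLD=2365145506977/34359738368 → NEW=0, ERR=2365145506977/34359738368
(4,2): OLD=107439565223695/549755813888 → NEW=255, ERR=-32748167317745/549755813888
(4,3): OLD=602370011567957/4398046511104 → NEW=255, ERR=-519131848763563/4398046511104
(4,4): OLD=2866884654114415/35184372088832 → NEW=0, ERR=2866884654114415/35184372088832
(4,5): OLD=222901396390815727/1125899906842624 → NEW=255, ERR=-64203079854053393/1125899906842624
(4,6): OLD=1904607316540264249/18014398509481984 → NEW=0, ERR=1904607316540264249/18014398509481984
(5,0): OLD=73602786856307/549755813888 → NEW=255, ERR=-66584945685133/549755813888
(5,1): OLD=488834847780177/4398046511104 → NEW=0, ERR=488834847780177/4398046511104
(5,2): OLD=5600732857235207/35184372088832 → NEW=255, ERR=-3371282025416953/35184372088832
(5,3): OLD=24698882952924867/281474976710656 → NEW=0, ERR=24698882952924867/281474976710656
(5,4): OLD=3562951847935831937/18014398509481984 → NEW=255, ERR=-1030719771982073983/18014398509481984
(5,5): OLD=20185390766149519729/144115188075855872 → NEW=255, ERR=-16563982193193727631/144115188075855872
(5,6): OLD=332482519608195144319/2305843009213693952 → NEW=255, ERR=-255507447741296813441/2305843009213693952
(6,0): OLD=11750955644625387/70368744177664 → NEW=255, ERR=-6193074120678933/70368744177664
(6,1): OLD=166288987288607335/1125899906842624 → NEW=255, ERR=-120815488956261785/1125899906842624
(6,2): OLD=2116876914827698005/18014398509481984 → NEW=0, ERR=2116876914827698005/18014398509481984
(6,3): OLD=35757187599994262987/144115188075855872 → NEW=255, ERR=-992185359348984373/144115188075855872
(6,4): OLD=39499559587596655841/288230376151711744 → NEW=255, ERR=-33999186331089838879/288230376151711744
(6,5): OLD=2771554799533247206533/36893488147419103232 → NEW=0, ERR=2771554799533247206533/36893488147419103232
(6,6): OLD=99792562579820997101651/590295810358705651712 → NEW=255, ERR=-50732869061648944084909/590295810358705651712
Row 0: .......
Row 1: ..#..#.
Row 2: #..#...
Row 3: .#..#.#
Row 4: #.##.#.
Row 5: #.#.###
Row 6: ##.##.#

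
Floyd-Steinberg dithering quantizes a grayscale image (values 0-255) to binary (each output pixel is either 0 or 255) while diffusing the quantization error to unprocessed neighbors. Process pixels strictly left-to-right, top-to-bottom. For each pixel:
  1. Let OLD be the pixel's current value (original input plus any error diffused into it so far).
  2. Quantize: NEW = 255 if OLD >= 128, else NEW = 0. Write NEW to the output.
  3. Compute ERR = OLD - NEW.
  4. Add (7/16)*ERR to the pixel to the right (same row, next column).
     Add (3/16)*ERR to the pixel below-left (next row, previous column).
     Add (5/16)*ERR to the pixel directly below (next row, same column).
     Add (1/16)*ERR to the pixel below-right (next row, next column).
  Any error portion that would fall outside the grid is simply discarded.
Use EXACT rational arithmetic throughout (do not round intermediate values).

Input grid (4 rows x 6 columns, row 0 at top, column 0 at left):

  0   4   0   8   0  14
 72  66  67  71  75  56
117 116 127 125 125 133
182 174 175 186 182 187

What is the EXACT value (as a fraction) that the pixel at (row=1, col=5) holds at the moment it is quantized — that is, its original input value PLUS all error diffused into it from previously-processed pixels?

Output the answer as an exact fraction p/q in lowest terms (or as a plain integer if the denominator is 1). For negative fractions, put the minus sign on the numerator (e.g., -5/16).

(0,0): OLD=0 → NEW=0, ERR=0
(0,1): OLD=4 → NEW=0, ERR=4
(0,2): OLD=7/4 → NEW=0, ERR=7/4
(0,3): OLD=561/64 → NEW=0, ERR=561/64
(0,4): OLD=3927/1024 → NEW=0, ERR=3927/1024
(0,5): OLD=256865/16384 → NEW=0, ERR=256865/16384
(1,0): OLD=291/4 → NEW=0, ERR=291/4
(1,1): OLD=3181/32 → NEW=0, ERR=3181/32
(1,2): OLD=115641/1024 → NEW=0, ERR=115641/1024
(1,3): OLD=507801/4096 → NEW=0, ERR=507801/4096
(1,4): OLD=35107599/262144 → NEW=255, ERR=-31739121/262144
(1,5): OLD=34261689/4194304 → NEW=0, ERR=34261689/4194304
Target (1,5): original=56, with diffused error = 34261689/4194304

Answer: 34261689/4194304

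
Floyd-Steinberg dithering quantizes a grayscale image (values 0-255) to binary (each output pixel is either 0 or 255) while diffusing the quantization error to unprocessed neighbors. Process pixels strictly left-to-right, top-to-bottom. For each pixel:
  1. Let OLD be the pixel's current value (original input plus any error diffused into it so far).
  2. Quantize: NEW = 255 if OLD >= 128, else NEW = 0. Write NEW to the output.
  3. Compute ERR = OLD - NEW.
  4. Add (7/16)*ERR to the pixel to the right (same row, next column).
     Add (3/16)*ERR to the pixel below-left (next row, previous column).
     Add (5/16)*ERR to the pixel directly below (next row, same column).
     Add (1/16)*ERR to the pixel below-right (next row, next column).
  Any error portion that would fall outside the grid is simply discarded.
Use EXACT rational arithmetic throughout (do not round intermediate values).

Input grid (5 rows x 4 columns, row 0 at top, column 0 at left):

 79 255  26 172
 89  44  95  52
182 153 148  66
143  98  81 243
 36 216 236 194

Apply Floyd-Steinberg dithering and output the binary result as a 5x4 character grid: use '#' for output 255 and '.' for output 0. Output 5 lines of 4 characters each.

(0,0): OLD=79 → NEW=0, ERR=79
(0,1): OLD=4633/16 → NEW=255, ERR=553/16
(0,2): OLD=10527/256 → NEW=0, ERR=10527/256
(0,3): OLD=778201/4096 → NEW=255, ERR=-266279/4096
(1,0): OLD=30763/256 → NEW=0, ERR=30763/256
(1,1): OLD=245805/2048 → NEW=0, ERR=245805/2048
(1,2): OLD=9852081/65536 → NEW=255, ERR=-6859599/65536
(1,3): OLD=-12098649/1048576 → NEW=0, ERR=-12098649/1048576
(2,0): OLD=7931711/32768 → NEW=255, ERR=-424129/32768
(2,1): OLD=181119653/1048576 → NEW=255, ERR=-86267227/1048576
(2,2): OLD=177493209/2097152 → NEW=0, ERR=177493209/2097152
(2,3): OLD=3116551317/33554432 → NEW=0, ERR=3116551317/33554432
(3,0): OLD=2072479567/16777216 → NEW=0, ERR=2072479567/16777216
(3,1): OLD=37955336465/268435456 → NEW=255, ERR=-30495704815/268435456
(3,2): OLD=300730892527/4294967296 → NEW=0, ERR=300730892527/4294967296
(3,3): OLD=21162048029449/68719476736 → NEW=255, ERR=3638581461769/68719476736
(4,0): OLD=228930073571/4294967296 → NEW=0, ERR=228930073571/4294967296
(4,1): OLD=7719504275753/34359738368 → NEW=255, ERR=-1042229008087/34359738368
(4,2): OLD=272060853396745/1099511627776 → NEW=255, ERR=-8314611686135/1099511627776
(4,3): OLD=3722755436242191/17592186044416 → NEW=255, ERR=-763252005083889/17592186044416
Row 0: .#.#
Row 1: ..#.
Row 2: ##..
Row 3: .#.#
Row 4: .###

Answer: .#.#
..#.
##..
.#.#
.###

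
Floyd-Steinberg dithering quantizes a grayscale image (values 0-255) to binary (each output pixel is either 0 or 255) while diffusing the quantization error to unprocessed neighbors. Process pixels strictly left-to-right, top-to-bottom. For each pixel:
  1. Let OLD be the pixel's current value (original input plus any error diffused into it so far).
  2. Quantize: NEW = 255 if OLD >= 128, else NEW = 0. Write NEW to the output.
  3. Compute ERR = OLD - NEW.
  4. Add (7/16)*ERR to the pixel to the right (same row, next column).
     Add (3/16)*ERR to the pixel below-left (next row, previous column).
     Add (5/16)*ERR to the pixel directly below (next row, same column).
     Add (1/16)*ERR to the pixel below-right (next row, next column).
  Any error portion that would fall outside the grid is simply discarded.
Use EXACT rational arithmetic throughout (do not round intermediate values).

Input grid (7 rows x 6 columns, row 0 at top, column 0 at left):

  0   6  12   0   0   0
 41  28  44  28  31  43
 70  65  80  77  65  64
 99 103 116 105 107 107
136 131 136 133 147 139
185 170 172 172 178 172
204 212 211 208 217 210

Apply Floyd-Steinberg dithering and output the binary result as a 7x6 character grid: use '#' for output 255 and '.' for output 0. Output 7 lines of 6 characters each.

(0,0): OLD=0 → NEW=0, ERR=0
(0,1): OLD=6 → NEW=0, ERR=6
(0,2): OLD=117/8 → NEW=0, ERR=117/8
(0,3): OLD=819/128 → NEW=0, ERR=819/128
(0,4): OLD=5733/2048 → NEW=0, ERR=5733/2048
(0,5): OLD=40131/32768 → NEW=0, ERR=40131/32768
(1,0): OLD=337/8 → NEW=0, ERR=337/8
(1,1): OLD=3267/64 → NEW=0, ERR=3267/64
(1,2): OLD=148435/2048 → NEW=0, ERR=148435/2048
(1,3): OLD=517305/8192 → NEW=0, ERR=517305/8192
(1,4): OLD=31526165/524288 → NEW=0, ERR=31526165/524288
(1,5): OLD=586071427/8388608 → NEW=0, ERR=586071427/8388608
(2,0): OLD=94961/1024 → NEW=0, ERR=94961/1024
(2,1): OLD=4513671/32768 → NEW=255, ERR=-3842169/32768
(2,2): OLD=34803021/524288 → NEW=0, ERR=34803021/524288
(2,3): OLD=593829709/4194304 → NEW=255, ERR=-475717811/4194304
(2,4): OLD=6874130767/134217728 → NEW=0, ERR=6874130767/134217728
(2,5): OLD=240514281241/2147483648 → NEW=0, ERR=240514281241/2147483648
(3,0): OLD=55571765/524288 → NEW=0, ERR=55571765/524288
(3,1): OLD=549342277/4194304 → NEW=255, ERR=-520205243/4194304
(3,2): OLD=1808180649/33554432 → NEW=0, ERR=1808180649/33554432
(3,3): OLD=229531957129/2147483648 → NEW=0, ERR=229531957129/2147483648
(3,4): OLD=3155560745565/17179869184 → NEW=255, ERR=-1225305896355/17179869184
(3,5): OLD=31335254756339/274877906944 → NEW=0, ERR=31335254756339/274877906944
(4,0): OLD=9789060375/67108864 → NEW=255, ERR=-7323699945/67108864
(4,1): OLD=65740129703/1073741824 → NEW=0, ERR=65740129703/1073741824
(4,2): OLD=6594154828541/34359738368 → NEW=255, ERR=-2167578455299/34359738368
(4,3): OLD=70806772236777/549755813888 → NEW=255, ERR=-69380960304663/549755813888
(4,4): OLD=858081718278193/8796093022208 → NEW=0, ERR=858081718278193/8796093022208
(4,5): OLD=29955367051418423/140737488355328 → NEW=255, ERR=-5932692479190217/140737488355328
(5,0): OLD=2789600192549/17179869184 → NEW=255, ERR=-1591266449371/17179869184
(5,1): OLD=71446709084509/549755813888 → NEW=255, ERR=-68741023456931/549755813888
(5,2): OLD=341925312345643/4398046511104 → NEW=0, ERR=341925312345643/4398046511104
(5,3): OLD=25462670615860413/140737488355328 → NEW=255, ERR=-10425388914748227/140737488355328
(5,4): OLD=11279049331857113/70368744177664 → NEW=255, ERR=-6664980433447207/70368744177664
(5,5): OLD=278065686982101761/2251799813685248 → NEW=0, ERR=278065686982101761/2251799813685248
(6,0): OLD=1333577274260279/8796093022208 → NEW=255, ERR=-909426446402761/8796093022208
(6,1): OLD=19207903981951635/140737488355328 → NEW=255, ERR=-16680155548657005/140737488355328
(6,2): OLD=91050713268268039/562949953421312 → NEW=255, ERR=-52501524854166521/562949953421312
(6,3): OLD=1181285902289505485/9007199254740992 → NEW=255, ERR=-1115549907669447475/9007199254740992
(6,4): OLD=21868122334609714023/144115188075855872 → NEW=255, ERR=-14881250624733533337/144115188075855872
(6,5): OLD=455389417468313680145/2305843009213693952 → NEW=255, ERR=-132600549881178277615/2305843009213693952
Row 0: ......
Row 1: ......
Row 2: .#.#..
Row 3: .#..#.
Row 4: #.##.#
Row 5: ##.##.
Row 6: ######

Answer: ......
......
.#.#..
.#..#.
#.##.#
##.##.
######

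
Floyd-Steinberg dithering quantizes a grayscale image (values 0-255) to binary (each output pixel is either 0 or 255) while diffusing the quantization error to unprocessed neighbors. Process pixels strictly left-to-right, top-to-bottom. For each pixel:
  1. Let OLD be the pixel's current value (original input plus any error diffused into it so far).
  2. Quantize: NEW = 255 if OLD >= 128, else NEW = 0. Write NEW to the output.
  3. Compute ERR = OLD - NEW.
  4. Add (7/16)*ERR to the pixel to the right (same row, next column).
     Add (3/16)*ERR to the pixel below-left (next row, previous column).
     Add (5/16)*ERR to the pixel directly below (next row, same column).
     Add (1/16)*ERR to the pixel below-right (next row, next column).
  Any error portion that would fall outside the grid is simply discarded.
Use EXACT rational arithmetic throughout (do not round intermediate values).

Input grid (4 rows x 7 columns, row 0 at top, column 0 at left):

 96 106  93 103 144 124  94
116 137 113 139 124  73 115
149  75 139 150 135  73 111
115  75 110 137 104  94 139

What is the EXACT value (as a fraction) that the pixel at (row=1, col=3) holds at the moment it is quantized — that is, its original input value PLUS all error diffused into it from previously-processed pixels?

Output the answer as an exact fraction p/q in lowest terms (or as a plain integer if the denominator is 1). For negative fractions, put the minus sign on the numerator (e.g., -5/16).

Answer: 3555041/16384

Derivation:
(0,0): OLD=96 → NEW=0, ERR=96
(0,1): OLD=148 → NEW=255, ERR=-107
(0,2): OLD=739/16 → NEW=0, ERR=739/16
(0,3): OLD=31541/256 → NEW=0, ERR=31541/256
(0,4): OLD=810611/4096 → NEW=255, ERR=-233869/4096
(0,5): OLD=6489381/65536 → NEW=0, ERR=6489381/65536
(0,6): OLD=143991811/1048576 → NEW=255, ERR=-123395069/1048576
(1,0): OLD=2015/16 → NEW=0, ERR=2015/16
(1,1): OLD=22185/128 → NEW=255, ERR=-10455/128
(1,2): OLD=442829/4096 → NEW=0, ERR=442829/4096
(1,3): OLD=3555041/16384 → NEW=255, ERR=-622879/16384
Target (1,3): original=139, with diffused error = 3555041/16384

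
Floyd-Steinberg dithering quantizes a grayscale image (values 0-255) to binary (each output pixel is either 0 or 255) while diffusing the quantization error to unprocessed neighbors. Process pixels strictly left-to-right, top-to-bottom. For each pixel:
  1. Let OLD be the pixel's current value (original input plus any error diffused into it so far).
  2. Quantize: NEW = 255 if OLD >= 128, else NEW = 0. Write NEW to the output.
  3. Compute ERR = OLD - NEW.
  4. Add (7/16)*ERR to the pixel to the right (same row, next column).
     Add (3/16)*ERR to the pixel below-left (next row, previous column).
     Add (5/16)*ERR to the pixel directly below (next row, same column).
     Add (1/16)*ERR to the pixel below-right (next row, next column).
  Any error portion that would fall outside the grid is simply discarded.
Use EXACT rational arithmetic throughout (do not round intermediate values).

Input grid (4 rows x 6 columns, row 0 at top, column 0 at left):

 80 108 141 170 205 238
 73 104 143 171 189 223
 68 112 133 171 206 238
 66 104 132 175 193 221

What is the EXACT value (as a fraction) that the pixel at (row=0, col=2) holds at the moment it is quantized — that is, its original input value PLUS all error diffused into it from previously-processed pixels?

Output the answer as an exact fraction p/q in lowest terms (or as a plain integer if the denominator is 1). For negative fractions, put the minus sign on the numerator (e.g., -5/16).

(0,0): OLD=80 → NEW=0, ERR=80
(0,1): OLD=143 → NEW=255, ERR=-112
(0,2): OLD=92 → NEW=0, ERR=92
Target (0,2): original=141, with diffused error = 92

Answer: 92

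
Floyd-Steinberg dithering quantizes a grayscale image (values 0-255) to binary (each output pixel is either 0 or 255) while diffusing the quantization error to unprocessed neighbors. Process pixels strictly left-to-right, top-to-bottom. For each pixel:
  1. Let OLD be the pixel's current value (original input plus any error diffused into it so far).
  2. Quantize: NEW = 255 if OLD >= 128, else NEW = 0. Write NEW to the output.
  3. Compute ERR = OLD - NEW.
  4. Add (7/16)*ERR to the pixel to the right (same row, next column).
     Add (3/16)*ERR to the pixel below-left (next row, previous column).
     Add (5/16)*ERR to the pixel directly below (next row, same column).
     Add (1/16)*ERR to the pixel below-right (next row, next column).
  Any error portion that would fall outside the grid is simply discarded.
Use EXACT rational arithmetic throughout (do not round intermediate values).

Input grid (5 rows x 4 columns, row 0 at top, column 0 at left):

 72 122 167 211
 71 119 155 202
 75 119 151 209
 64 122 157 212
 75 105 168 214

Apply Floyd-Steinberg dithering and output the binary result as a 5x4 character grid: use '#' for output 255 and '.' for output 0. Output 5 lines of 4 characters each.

(0,0): OLD=72 → NEW=0, ERR=72
(0,1): OLD=307/2 → NEW=255, ERR=-203/2
(0,2): OLD=3923/32 → NEW=0, ERR=3923/32
(0,3): OLD=135493/512 → NEW=255, ERR=4933/512
(1,0): OLD=2383/32 → NEW=0, ERR=2383/32
(1,1): OLD=37721/256 → NEW=255, ERR=-27559/256
(1,2): OLD=1160605/8192 → NEW=255, ERR=-928355/8192
(1,3): OLD=21376987/131072 → NEW=255, ERR=-12046373/131072
(2,0): OLD=319843/4096 → NEW=0, ERR=319843/4096
(2,1): OLD=13490913/131072 → NEW=0, ERR=13490913/131072
(2,2): OLD=35823577/262144 → NEW=255, ERR=-31023143/262144
(2,3): OLD=509276445/4194304 → NEW=0, ERR=509276445/4194304
(3,0): OLD=225865347/2097152 → NEW=0, ERR=225865347/2097152
(3,1): OLD=6173175357/33554432 → NEW=255, ERR=-2383204803/33554432
(3,2): OLD=63427796451/536870912 → NEW=0, ERR=63427796451/536870912
(3,3): OLD=2527462236597/8589934592 → NEW=255, ERR=337028915637/8589934592
(4,0): OLD=51184931751/536870912 → NEW=0, ERR=51184931751/536870912
(4,1): OLD=658843094181/4294967296 → NEW=255, ERR=-436373566299/4294967296
(4,2): OLD=22455724288533/137438953472 → NEW=255, ERR=-12591208846827/137438953472
(4,3): OLD=425652343902755/2199023255552 → NEW=255, ERR=-135098586263005/2199023255552
Row 0: .#.#
Row 1: .###
Row 2: ..#.
Row 3: .#.#
Row 4: .###

Answer: .#.#
.###
..#.
.#.#
.###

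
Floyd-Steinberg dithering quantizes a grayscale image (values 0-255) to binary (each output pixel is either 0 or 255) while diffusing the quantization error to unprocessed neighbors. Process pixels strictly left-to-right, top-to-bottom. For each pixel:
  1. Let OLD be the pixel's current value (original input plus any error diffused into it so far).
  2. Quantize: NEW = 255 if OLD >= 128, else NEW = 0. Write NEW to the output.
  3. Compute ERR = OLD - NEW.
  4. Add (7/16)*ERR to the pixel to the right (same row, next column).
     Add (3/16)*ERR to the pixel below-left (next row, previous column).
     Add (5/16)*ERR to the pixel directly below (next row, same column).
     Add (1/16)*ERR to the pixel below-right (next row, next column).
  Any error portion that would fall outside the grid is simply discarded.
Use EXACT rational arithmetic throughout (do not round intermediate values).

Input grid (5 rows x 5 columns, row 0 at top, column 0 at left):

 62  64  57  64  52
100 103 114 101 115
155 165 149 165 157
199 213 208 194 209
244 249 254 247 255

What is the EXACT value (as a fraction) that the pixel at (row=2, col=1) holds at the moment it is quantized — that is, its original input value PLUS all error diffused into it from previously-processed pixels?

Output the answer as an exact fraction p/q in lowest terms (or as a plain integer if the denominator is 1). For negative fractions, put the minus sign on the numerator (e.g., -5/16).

(0,0): OLD=62 → NEW=0, ERR=62
(0,1): OLD=729/8 → NEW=0, ERR=729/8
(0,2): OLD=12399/128 → NEW=0, ERR=12399/128
(0,3): OLD=217865/2048 → NEW=0, ERR=217865/2048
(0,4): OLD=3228991/32768 → NEW=0, ERR=3228991/32768
(1,0): OLD=17467/128 → NEW=255, ERR=-15173/128
(1,1): OLD=104093/1024 → NEW=0, ERR=104093/1024
(1,2): OLD=7024993/32768 → NEW=255, ERR=-1330847/32768
(1,3): OLD=18481869/131072 → NEW=255, ERR=-14941491/131072
(1,4): OLD=215105223/2097152 → NEW=0, ERR=215105223/2097152
(2,0): OLD=2244879/16384 → NEW=255, ERR=-1933041/16384
(2,1): OLD=68222997/524288 → NEW=255, ERR=-65470443/524288
Target (2,1): original=165, with diffused error = 68222997/524288

Answer: 68222997/524288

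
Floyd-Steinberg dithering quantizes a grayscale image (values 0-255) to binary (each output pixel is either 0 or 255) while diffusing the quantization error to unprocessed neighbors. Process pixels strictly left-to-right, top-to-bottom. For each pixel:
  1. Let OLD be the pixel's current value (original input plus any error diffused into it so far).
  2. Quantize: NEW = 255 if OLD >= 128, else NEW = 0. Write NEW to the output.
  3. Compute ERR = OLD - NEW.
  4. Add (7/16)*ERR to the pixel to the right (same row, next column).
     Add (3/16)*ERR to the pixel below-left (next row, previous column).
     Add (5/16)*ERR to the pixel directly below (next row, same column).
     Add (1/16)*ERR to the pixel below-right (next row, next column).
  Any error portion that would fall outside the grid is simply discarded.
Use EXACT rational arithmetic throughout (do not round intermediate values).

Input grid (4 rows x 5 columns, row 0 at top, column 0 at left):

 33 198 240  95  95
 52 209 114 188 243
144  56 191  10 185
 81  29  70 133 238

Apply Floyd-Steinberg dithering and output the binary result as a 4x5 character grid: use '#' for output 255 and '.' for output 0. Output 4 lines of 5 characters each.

Answer: .##.#
.#.##
#.#.#
...##

Derivation:
(0,0): OLD=33 → NEW=0, ERR=33
(0,1): OLD=3399/16 → NEW=255, ERR=-681/16
(0,2): OLD=56673/256 → NEW=255, ERR=-8607/256
(0,3): OLD=328871/4096 → NEW=0, ERR=328871/4096
(0,4): OLD=8528017/65536 → NEW=255, ERR=-8183663/65536
(1,0): OLD=13909/256 → NEW=0, ERR=13909/256
(1,1): OLD=440787/2048 → NEW=255, ERR=-81453/2048
(1,2): OLD=6454479/65536 → NEW=0, ERR=6454479/65536
(1,3): OLD=60467235/262144 → NEW=255, ERR=-6379485/262144
(1,4): OLD=831933961/4194304 → NEW=255, ERR=-237613559/4194304
(2,0): OLD=5030593/32768 → NEW=255, ERR=-3325247/32768
(2,1): OLD=22058459/1048576 → NEW=0, ERR=22058459/1048576
(2,2): OLD=3756958033/16777216 → NEW=255, ERR=-521232047/16777216
(2,3): OLD=-4204721053/268435456 → NEW=0, ERR=-4204721053/268435456
(2,4): OLD=682566970869/4294967296 → NEW=255, ERR=-412649689611/4294967296
(3,0): OLD=893090353/16777216 → NEW=0, ERR=893090353/16777216
(3,1): OLD=6267357405/134217728 → NEW=0, ERR=6267357405/134217728
(3,2): OLD=339724952975/4294967296 → NEW=0, ERR=339724952975/4294967296
(3,3): OLD=1226250364951/8589934592 → NEW=255, ERR=-964182956009/8589934592
(3,4): OLD=21700142264467/137438953472 → NEW=255, ERR=-13346790870893/137438953472
Row 0: .##.#
Row 1: .#.##
Row 2: #.#.#
Row 3: ...##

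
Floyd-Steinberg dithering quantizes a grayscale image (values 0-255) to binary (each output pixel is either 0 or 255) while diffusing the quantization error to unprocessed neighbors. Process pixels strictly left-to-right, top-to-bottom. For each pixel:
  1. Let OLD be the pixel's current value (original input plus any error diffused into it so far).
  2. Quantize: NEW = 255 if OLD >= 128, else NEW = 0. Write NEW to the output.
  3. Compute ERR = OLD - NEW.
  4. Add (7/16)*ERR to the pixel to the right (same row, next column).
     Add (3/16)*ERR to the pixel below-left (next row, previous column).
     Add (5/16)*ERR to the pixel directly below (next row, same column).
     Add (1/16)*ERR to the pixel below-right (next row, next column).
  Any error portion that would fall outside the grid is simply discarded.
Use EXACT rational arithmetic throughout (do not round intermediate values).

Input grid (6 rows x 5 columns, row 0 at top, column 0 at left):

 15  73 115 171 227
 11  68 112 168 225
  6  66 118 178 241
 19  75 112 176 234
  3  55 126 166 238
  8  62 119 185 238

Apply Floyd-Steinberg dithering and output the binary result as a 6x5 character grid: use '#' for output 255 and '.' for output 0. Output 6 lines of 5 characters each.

Answer: ..#.#
..###
...##
.#.##
..#.#
..###

Derivation:
(0,0): OLD=15 → NEW=0, ERR=15
(0,1): OLD=1273/16 → NEW=0, ERR=1273/16
(0,2): OLD=38351/256 → NEW=255, ERR=-26929/256
(0,3): OLD=511913/4096 → NEW=0, ERR=511913/4096
(0,4): OLD=18460063/65536 → NEW=255, ERR=1748383/65536
(1,0): OLD=7835/256 → NEW=0, ERR=7835/256
(1,1): OLD=179133/2048 → NEW=0, ERR=179133/2048
(1,2): OLD=9555201/65536 → NEW=255, ERR=-7156479/65536
(1,3): OLD=41342445/262144 → NEW=255, ERR=-25504275/262144
(1,4): OLD=832918567/4194304 → NEW=255, ERR=-236628953/4194304
(2,0): OLD=1047407/32768 → NEW=0, ERR=1047407/32768
(2,1): OLD=93067317/1048576 → NEW=0, ERR=93067317/1048576
(2,2): OLD=1844329183/16777216 → NEW=0, ERR=1844329183/16777216
(2,3): OLD=47858841389/268435456 → NEW=255, ERR=-20592199891/268435456
(2,4): OLD=789104076539/4294967296 → NEW=255, ERR=-306112583941/4294967296
(3,0): OLD=765554175/16777216 → NEW=0, ERR=765554175/16777216
(3,1): OLD=19503091859/134217728 → NEW=255, ERR=-14722428781/134217728
(3,2): OLD=384517302337/4294967296 → NEW=0, ERR=384517302337/4294967296
(3,3): OLD=1586585443705/8589934592 → NEW=255, ERR=-603847877255/8589934592
(3,4): OLD=24213703735741/137438953472 → NEW=255, ERR=-10833229399619/137438953472
(4,0): OLD=-7102668399/2147483648 → NEW=0, ERR=-7102668399/2147483648
(4,1): OLD=2674079033745/68719476736 → NEW=0, ERR=2674079033745/68719476736
(4,2): OLD=165988169932959/1099511627776 → NEW=255, ERR=-114387295149921/1099511627776
(4,3): OLD=1571568099687825/17592186044416 → NEW=0, ERR=1571568099687825/17592186044416
(4,4): OLD=69822073886576503/281474976710656 → NEW=255, ERR=-1954045174640777/281474976710656
(5,0): OLD=15681903179603/1099511627776 → NEW=0, ERR=15681903179603/1099511627776
(5,1): OLD=533808364020281/8796093022208 → NEW=0, ERR=533808364020281/8796093022208
(5,2): OLD=37217124244560513/281474976710656 → NEW=255, ERR=-34558994816656767/281474976710656
(5,3): OLD=170458283059917071/1125899906842624 → NEW=255, ERR=-116646193184952049/1125899906842624
(5,4): OLD=3532402947849253109/18014398509481984 → NEW=255, ERR=-1061268672068652811/18014398509481984
Row 0: ..#.#
Row 1: ..###
Row 2: ...##
Row 3: .#.##
Row 4: ..#.#
Row 5: ..###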